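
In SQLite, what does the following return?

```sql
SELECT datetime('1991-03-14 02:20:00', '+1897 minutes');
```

1991-03-15 09:57:00

1897 minutes = 31h 37m; +1897 minutes from 1991-03-14 02:20:00 is 1991-03-15 09:57:00 (crosses midnight).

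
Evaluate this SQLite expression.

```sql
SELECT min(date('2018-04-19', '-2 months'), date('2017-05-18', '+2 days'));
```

date('2018-04-19', '-2 months') → 2018-02-19.
date('2017-05-18', '+2 days') → 2017-05-20.
Earlier of the two is 2017-05-20.

2017-05-20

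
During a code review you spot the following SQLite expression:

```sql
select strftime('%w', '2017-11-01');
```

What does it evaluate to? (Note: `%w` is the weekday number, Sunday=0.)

3

2017-11-01 is a Wednesday; with Sunday=0 that is 3.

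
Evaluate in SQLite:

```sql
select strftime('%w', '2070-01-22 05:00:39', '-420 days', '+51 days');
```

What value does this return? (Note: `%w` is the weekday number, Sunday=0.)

First apply '-420 days', '+51 days': 2070-01-22 05:00:39 → 2069-01-18 05:00:39.
2069-01-18 is a Friday; with Sunday=0 that is 5.

5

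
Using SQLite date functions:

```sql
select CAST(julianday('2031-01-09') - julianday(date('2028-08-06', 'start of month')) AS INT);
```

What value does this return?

`start of month` rewinds 2028-08-06 to 2028-08-01.
30 days remain in August 2028 after the 1st (31 − 1).
Full months from September 2028 through December 2030 contribute their day counts.
Then 9 days into January 2031.
Total: 30 + 30 + 31 + 30 + 31 + 31 + 28 + 31 + 30 + 31 + 30 + 31 + 31 + 30 + 31 + 30 + 31 + 31 + 28 + 31 + 30 + 31 + 30 + 31 + 31 + 30 + 31 + 30 + 31 + 9 = 891.

891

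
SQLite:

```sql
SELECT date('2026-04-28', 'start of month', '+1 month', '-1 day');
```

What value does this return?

`start of month` rewinds 2026-04-28 to 2026-04-01.
Adding +1 month to 2026-04-01 gives 2026-05-01.
Going back 1 day from 2026-05-01 reaches 2026-04-30 (last day of April, 30 days).

2026-04-30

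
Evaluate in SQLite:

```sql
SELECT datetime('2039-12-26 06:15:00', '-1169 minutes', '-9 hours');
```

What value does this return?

2039-12-25 01:46:00

1169 minutes = 19h 29m; -1169 minutes from 2039-12-26 06:15:00 is 2039-12-25 10:46:00 (crosses midnight).
-9 hours from 2039-12-25 10:46:00 is 2039-12-25 01:46:00.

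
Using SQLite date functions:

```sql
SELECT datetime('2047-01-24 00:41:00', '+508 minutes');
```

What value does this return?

508 minutes = 8h 28m; +508 minutes from 2047-01-24 00:41:00 is 2047-01-24 09:09:00.

2047-01-24 09:09:00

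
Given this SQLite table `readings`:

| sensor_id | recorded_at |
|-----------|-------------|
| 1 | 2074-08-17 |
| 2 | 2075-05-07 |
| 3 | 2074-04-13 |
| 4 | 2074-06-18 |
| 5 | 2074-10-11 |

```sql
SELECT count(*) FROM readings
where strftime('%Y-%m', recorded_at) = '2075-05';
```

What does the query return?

1

Rows with year-month 2075-05: 2075-05-07 → 1.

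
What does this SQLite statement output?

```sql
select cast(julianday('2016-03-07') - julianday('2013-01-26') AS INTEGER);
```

5 days remain in January 2013 after the 26th (31 − 26).
Full months from February 2013 through February 2016 contribute their day counts.
Then 7 days into March 2016.
Total: 5 + 28 + 31 + 30 + 31 + 30 + 31 + 31 + 30 + 31 + 30 + 31 + 31 + 28 + 31 + 30 + 31 + 30 + 31 + 31 + 30 + 31 + 30 + 31 + 31 + 28 + 31 + 30 + 31 + 30 + 31 + 31 + 30 + 31 + 30 + 31 + 31 + 29 + 7 = 1136.

1136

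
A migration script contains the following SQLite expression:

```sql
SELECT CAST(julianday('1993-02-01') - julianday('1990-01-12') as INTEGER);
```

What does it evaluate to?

1116

19 days remain in January 1990 after the 12th (31 − 12).
Full months from February 1990 through January 1993 contribute their day counts.
Then 1 day into February 1993.
Total: 19 + 28 + 31 + 30 + 31 + 30 + 31 + 31 + 30 + 31 + 30 + 31 + 31 + 28 + 31 + 30 + 31 + 30 + 31 + 31 + 30 + 31 + 30 + 31 + 31 + 29 + 31 + 30 + 31 + 30 + 31 + 31 + 30 + 31 + 30 + 31 + 31 + 1 = 1116.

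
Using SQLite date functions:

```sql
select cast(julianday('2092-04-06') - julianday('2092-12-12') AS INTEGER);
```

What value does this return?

24 days remain in April 2092 after the 6th (30 − 6).
Full months from May 2092 through November 2092 contribute their day counts.
Then 12 days into December 2092.
Total: 24 + 31 + 30 + 31 + 31 + 30 + 31 + 30 + 12 = 250.
The subtraction is earlier − later, so the result is −250 → -250.

-250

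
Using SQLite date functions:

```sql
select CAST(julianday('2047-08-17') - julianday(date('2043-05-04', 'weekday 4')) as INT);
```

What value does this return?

`weekday 4` advances to the next Thursday; 2043-05-04 is a Monday, so it moves forward to 2043-05-07.
24 days remain in May 2043 after the 7th (31 − 7).
Full months from June 2043 through July 2047 contribute their day counts.
Then 17 days into August 2047.
Total: 24 + 30 + 31 + 31 + 30 + 31 + 30 + 31 + 31 + 29 + 31 + 30 + 31 + 30 + 31 + 31 + 30 + 31 + 30 + 31 + 31 + 28 + 31 + 30 + 31 + 30 + 31 + 31 + 30 + 31 + 30 + 31 + 31 + 28 + 31 + 30 + 31 + 30 + 31 + 31 + 30 + 31 + 30 + 31 + 31 + 28 + 31 + 30 + 31 + 30 + 31 + 17 = 1563.

1563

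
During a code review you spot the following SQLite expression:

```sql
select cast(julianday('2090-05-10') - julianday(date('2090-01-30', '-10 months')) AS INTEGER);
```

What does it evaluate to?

406

Adding -10 months to 2090-01-30 gives 2089-03-30.
1 day remains in March 2089 after the 30th (31 − 30).
Full months from April 2089 through April 2090 contribute their day counts.
Then 10 days into May 2090.
Total: 1 + 30 + 31 + 30 + 31 + 31 + 30 + 31 + 30 + 31 + 31 + 28 + 31 + 30 + 10 = 406.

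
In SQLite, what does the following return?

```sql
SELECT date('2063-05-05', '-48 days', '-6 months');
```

Applying '-48 days' to 2063-05-05: counting 48 days back gives 2063-03-18.
Adding -6 months to 2063-03-18 gives 2062-09-18.

2062-09-18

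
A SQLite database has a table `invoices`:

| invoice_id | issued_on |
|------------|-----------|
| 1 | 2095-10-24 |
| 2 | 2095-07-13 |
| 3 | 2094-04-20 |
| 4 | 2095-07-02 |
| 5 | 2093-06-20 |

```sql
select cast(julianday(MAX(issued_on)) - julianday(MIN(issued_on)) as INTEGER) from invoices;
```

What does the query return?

MIN = 2093-06-20, MAX = 2095-10-24.
10 days remain in June 2093 after the 20th (30 − 20).
Full months from July 2093 through September 2095 contribute their day counts.
Then 24 days into October 2095.
Total: 10 + 31 + 31 + 30 + 31 + 30 + 31 + 31 + 28 + 31 + 30 + 31 + 30 + 31 + 31 + 30 + 31 + 30 + 31 + 31 + 28 + 31 + 30 + 31 + 30 + 31 + 31 + 30 + 24 = 856.

856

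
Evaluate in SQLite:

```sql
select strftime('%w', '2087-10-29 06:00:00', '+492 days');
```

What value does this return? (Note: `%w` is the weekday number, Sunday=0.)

First apply '+492 days': 2087-10-29 06:00:00 → 2089-03-04 06:00:00.
2089-03-04 is a Friday; with Sunday=0 that is 5.

5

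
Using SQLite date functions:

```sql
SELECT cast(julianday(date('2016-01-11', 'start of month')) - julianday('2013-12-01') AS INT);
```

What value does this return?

`start of month` rewinds 2016-01-11 to 2016-01-01.
30 days remain in December 2013 after the 1st (31 − 1).
Full months from January 2014 through December 2015 contribute their day counts.
Then 1 day into January 2016.
Total: 30 + 31 + 28 + 31 + 30 + 31 + 30 + 31 + 31 + 30 + 31 + 30 + 31 + 31 + 28 + 31 + 30 + 31 + 30 + 31 + 31 + 30 + 31 + 30 + 31 + 1 = 761.

761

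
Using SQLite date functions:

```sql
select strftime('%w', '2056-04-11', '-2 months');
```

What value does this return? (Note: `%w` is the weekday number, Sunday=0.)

5

First apply '-2 months': 2056-04-11 → 2056-02-11.
2056-02-11 is a Friday; with Sunday=0 that is 5.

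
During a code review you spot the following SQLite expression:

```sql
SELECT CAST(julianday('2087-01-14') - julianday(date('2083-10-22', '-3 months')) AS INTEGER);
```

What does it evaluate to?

1272

Adding -3 months to 2083-10-22 gives 2083-07-22.
9 days remain in July 2083 after the 22nd (31 − 22).
Full months from August 2083 through December 2086 contribute their day counts.
Then 14 days into January 2087.
Total: 9 + 31 + 30 + 31 + 30 + 31 + 31 + 29 + 31 + 30 + 31 + 30 + 31 + 31 + 30 + 31 + 30 + 31 + 31 + 28 + 31 + 30 + 31 + 30 + 31 + 31 + 30 + 31 + 30 + 31 + 31 + 28 + 31 + 30 + 31 + 30 + 31 + 31 + 30 + 31 + 30 + 31 + 14 = 1272.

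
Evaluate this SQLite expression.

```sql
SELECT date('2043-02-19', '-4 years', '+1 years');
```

2040-02-19

Adding -4 years to 2043-02-19 gives 2039-02-19.
Adding +1 year to 2039-02-19 gives 2040-02-19.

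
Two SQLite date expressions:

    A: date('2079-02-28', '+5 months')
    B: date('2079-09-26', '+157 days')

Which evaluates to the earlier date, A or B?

A

A = 2079-07-28.
B = 2080-03-01.
A is earlier.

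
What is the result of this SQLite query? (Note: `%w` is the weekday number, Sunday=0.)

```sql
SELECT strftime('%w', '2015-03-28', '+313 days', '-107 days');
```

First apply '+313 days', '-107 days': 2015-03-28 → 2015-10-20.
2015-10-20 is a Tuesday; with Sunday=0 that is 2.

2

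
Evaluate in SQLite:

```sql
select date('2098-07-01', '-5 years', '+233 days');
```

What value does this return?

Adding -5 years to 2098-07-01 gives 2093-07-01.
Applying '+233 days' to 2093-07-01: counting 233 days forward gives 2094-02-19.

2094-02-19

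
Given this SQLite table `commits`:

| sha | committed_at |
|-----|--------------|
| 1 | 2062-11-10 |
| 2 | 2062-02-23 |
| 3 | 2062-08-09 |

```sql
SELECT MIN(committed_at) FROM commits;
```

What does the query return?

2062-02-23

MIN over {2062-02-23, 2062-08-09, 2062-11-10}.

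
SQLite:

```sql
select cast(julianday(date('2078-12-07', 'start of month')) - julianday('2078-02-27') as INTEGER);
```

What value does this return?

`start of month` rewinds 2078-12-07 to 2078-12-01.
1 day remains in February 2078 after the 27th (28 − 27).
Full months from March 2078 through November 2078 contribute their day counts.
Then 1 day into December 2078.
Total: 1 + 31 + 30 + 31 + 30 + 31 + 31 + 30 + 31 + 30 + 1 = 277.

277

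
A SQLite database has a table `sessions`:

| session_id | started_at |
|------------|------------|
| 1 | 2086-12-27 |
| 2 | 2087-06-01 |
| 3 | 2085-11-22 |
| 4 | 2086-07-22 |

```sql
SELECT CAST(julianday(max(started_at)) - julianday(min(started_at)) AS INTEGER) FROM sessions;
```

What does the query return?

MIN = 2085-11-22, MAX = 2087-06-01.
8 days remain in November 2085 after the 22nd (30 − 22).
Full months from December 2085 through May 2087 contribute their day counts.
Then 1 day into June 2087.
Total: 8 + 31 + 31 + 28 + 31 + 30 + 31 + 30 + 31 + 31 + 30 + 31 + 30 + 31 + 31 + 28 + 31 + 30 + 31 + 1 = 556.

556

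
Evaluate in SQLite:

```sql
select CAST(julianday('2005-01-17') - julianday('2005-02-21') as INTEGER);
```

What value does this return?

14 days remain in January 2005 after the 17th (31 − 17).
Then 21 days into February 2005.
Total: 14 + 21 = 35.
The subtraction is earlier − later, so the result is −35 → -35.

-35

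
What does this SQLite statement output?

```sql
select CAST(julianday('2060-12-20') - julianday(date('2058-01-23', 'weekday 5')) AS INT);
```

`weekday 5` advances to the next Friday; 2058-01-23 is a Wednesday, so it moves forward to 2058-01-25.
6 days remain in January 2058 after the 25th (31 − 25).
Full months from February 2058 through November 2060 contribute their day counts.
Then 20 days into December 2060.
Total: 6 + 28 + 31 + 30 + 31 + 30 + 31 + 31 + 30 + 31 + 30 + 31 + 31 + 28 + 31 + 30 + 31 + 30 + 31 + 31 + 30 + 31 + 30 + 31 + 31 + 29 + 31 + 30 + 31 + 30 + 31 + 31 + 30 + 31 + 30 + 20 = 1060.

1060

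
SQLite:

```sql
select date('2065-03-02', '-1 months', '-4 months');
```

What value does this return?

2064-10-02

Adding -1 month to 2065-03-02 gives 2065-02-02.
Adding -4 months to 2065-02-02 gives 2064-10-02.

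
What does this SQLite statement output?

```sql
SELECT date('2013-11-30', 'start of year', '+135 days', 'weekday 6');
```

2013-05-18

`start of year` rewinds 2013-11-30 to 2013-01-01.
Applying '+135 days' to 2013-01-01: counting 135 days forward gives 2013-05-16.
`weekday 6` advances to the next Saturday; 2013-05-16 is a Thursday, so it moves forward to 2013-05-18.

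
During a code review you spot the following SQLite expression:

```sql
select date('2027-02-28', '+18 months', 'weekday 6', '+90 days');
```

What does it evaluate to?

2028-12-01

Adding +18 months to 2027-02-28 gives 2028-08-28.
`weekday 6` advances to the next Saturday; 2028-08-28 is a Monday, so it moves forward to 2028-09-02.
Applying '+90 days' to 2028-09-02: counting 90 days forward gives 2028-12-01.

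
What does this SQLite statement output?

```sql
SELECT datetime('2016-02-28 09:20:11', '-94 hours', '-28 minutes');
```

-94 hours from 2016-02-28 09:20:11 is 2016-02-24 11:20:11 (crosses midnight).
-28 minutes from 2016-02-24 11:20:11 is 2016-02-24 10:52:11.

2016-02-24 10:52:11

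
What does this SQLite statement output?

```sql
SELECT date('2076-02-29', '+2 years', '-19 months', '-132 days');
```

Adding +2 years to 2076-02-29 targets 2078-02-29, but 2078 is not a leap year, so SQLite normalizes to 2078-03-01.
Adding -19 months to 2078-03-01 gives 2076-08-01.
Applying '-132 days' to 2076-08-01: counting 132 days back gives 2076-03-22.

2076-03-22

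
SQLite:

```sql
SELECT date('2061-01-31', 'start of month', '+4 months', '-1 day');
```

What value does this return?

`start of month` rewinds 2061-01-31 to 2061-01-01.
Adding +4 months to 2061-01-01 gives 2061-05-01.
Going back 1 day from 2061-05-01 reaches 2061-04-30 (last day of April, 30 days).

2061-04-30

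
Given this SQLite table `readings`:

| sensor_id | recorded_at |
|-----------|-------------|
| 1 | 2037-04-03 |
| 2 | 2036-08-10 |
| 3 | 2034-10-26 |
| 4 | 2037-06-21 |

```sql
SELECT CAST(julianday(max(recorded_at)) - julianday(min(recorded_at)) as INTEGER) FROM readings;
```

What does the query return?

MIN = 2034-10-26, MAX = 2037-06-21.
5 days remain in October 2034 after the 26th (31 − 26).
Full months from November 2034 through May 2037 contribute their day counts.
Then 21 days into June 2037.
Total: 5 + 30 + 31 + 31 + 28 + 31 + 30 + 31 + 30 + 31 + 31 + 30 + 31 + 30 + 31 + 31 + 29 + 31 + 30 + 31 + 30 + 31 + 31 + 30 + 31 + 30 + 31 + 31 + 28 + 31 + 30 + 31 + 21 = 969.

969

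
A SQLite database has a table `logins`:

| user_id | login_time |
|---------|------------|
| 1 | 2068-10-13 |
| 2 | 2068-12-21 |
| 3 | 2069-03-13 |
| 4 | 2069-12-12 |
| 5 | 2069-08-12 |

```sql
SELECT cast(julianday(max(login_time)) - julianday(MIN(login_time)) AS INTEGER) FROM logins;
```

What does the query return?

MIN = 2068-10-13, MAX = 2069-12-12.
18 days remain in October 2068 after the 13th (31 − 13).
Full months from November 2068 through November 2069 contribute their day counts.
Then 12 days into December 2069.
Total: 18 + 30 + 31 + 31 + 28 + 31 + 30 + 31 + 30 + 31 + 31 + 30 + 31 + 30 + 12 = 425.

425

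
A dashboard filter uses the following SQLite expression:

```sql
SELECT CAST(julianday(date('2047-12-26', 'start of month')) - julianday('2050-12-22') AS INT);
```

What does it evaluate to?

-1117

`start of month` rewinds 2047-12-26 to 2047-12-01.
30 days remain in December 2047 after the 1st (31 − 1).
Full months from January 2048 through November 2050 contribute their day counts.
Then 22 days into December 2050.
Total: 30 + 31 + 29 + 31 + 30 + 31 + 30 + 31 + 31 + 30 + 31 + 30 + 31 + 31 + 28 + 31 + 30 + 31 + 30 + 31 + 31 + 30 + 31 + 30 + 31 + 31 + 28 + 31 + 30 + 31 + 30 + 31 + 31 + 30 + 31 + 30 + 22 = 1117.
The subtraction is earlier − later, so the result is −1117 → -1117.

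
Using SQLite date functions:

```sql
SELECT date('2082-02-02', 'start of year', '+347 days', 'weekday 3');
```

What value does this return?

2082-12-16

`start of year` rewinds 2082-02-02 to 2082-01-01.
Applying '+347 days' to 2082-01-01: counting 347 days forward gives 2082-12-14.
`weekday 3` advances to the next Wednesday; 2082-12-14 is a Monday, so it moves forward to 2082-12-16.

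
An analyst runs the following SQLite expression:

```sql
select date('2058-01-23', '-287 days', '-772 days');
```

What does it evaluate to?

Applying '-287 days' to 2058-01-23: counting 287 days back gives 2057-04-11.
Applying '-772 days' to 2057-04-11: counting 772 days back gives 2055-03-01.

2055-03-01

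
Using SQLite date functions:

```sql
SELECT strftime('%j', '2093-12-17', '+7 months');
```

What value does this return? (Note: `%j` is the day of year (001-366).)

First apply '+7 months': 2093-12-17 → 2094-07-17.
Day-of-year for 2094-07-17: days since 2094-01-01 inclusive = 198, zero-padded to 198.

198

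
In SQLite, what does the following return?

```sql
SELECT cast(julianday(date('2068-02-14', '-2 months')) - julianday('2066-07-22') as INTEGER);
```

510

Adding -2 months to 2068-02-14 gives 2067-12-14.
9 days remain in July 2066 after the 22nd (31 − 22).
Full months from August 2066 through November 2067 contribute their day counts.
Then 14 days into December 2067.
Total: 9 + 31 + 30 + 31 + 30 + 31 + 31 + 28 + 31 + 30 + 31 + 30 + 31 + 31 + 30 + 31 + 30 + 14 = 510.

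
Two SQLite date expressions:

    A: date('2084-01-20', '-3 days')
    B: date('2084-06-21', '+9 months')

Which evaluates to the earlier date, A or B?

A = 2084-01-17.
B = 2085-03-21.
A is earlier.

A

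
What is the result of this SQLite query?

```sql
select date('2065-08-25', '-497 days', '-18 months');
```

Applying '-497 days' to 2065-08-25: counting 497 days back gives 2064-04-15.
Adding -18 months to 2064-04-15 gives 2062-10-15.

2062-10-15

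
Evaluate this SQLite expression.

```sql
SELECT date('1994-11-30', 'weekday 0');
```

`weekday 0` advances to the next Sunday; 1994-11-30 is a Wednesday, so it moves forward to 1994-12-04.

1994-12-04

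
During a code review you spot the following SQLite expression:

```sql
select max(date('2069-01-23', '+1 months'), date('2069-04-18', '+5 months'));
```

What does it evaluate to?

2069-09-18

date('2069-01-23', '+1 months') → 2069-02-23.
date('2069-04-18', '+5 months') → 2069-09-18.
Later of the two is 2069-09-18.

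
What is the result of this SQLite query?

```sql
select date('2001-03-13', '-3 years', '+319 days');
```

1999-01-26

Adding -3 years to 2001-03-13 gives 1998-03-13.
Applying '+319 days' to 1998-03-13: counting 319 days forward gives 1999-01-26.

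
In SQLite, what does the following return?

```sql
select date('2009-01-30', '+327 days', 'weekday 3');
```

Applying '+327 days' to 2009-01-30: counting 327 days forward gives 2009-12-23.
`weekday 3` advances to the next Wednesday; 2009-12-23 is already a Wednesday, so it stays at 2009-12-23.

2009-12-23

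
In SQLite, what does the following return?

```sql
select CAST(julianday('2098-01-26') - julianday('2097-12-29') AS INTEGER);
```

28

2 days remain in December 2097 after the 29th (31 − 29).
Then 26 days into January 2098.
Total: 2 + 26 = 28.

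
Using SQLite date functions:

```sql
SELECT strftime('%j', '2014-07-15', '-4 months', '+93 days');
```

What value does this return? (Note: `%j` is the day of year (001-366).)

167

First apply '-4 months', '+93 days': 2014-07-15 → 2014-06-16.
Day-of-year for 2014-06-16: days since 2014-01-01 inclusive = 167, zero-padded to 167.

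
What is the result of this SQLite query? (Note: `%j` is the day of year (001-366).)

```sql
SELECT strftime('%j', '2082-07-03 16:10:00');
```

184

Day-of-year for 2082-07-03: days since 2082-01-01 inclusive = 184, zero-padded to 184.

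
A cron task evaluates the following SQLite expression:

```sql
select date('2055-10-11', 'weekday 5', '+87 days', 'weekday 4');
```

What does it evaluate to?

`weekday 5` advances to the next Friday; 2055-10-11 is a Monday, so it moves forward to 2055-10-15.
Applying '+87 days' to 2055-10-15: counting 87 days forward gives 2056-01-10.
`weekday 4` advances to the next Thursday; 2056-01-10 is a Monday, so it moves forward to 2056-01-13.

2056-01-13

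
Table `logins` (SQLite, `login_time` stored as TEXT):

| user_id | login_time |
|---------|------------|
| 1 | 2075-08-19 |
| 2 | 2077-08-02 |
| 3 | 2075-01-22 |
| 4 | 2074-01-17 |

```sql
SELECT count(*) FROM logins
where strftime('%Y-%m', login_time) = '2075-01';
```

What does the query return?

Rows with year-month 2075-01: 2075-01-22 → 1.

1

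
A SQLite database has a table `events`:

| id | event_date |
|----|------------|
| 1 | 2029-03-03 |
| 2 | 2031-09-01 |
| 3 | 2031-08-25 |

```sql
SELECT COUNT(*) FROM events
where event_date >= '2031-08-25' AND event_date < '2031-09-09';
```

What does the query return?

Rows in [2031-08-25, 2031-09-09): 2031-09-01, 2031-08-25 → 2 rows.

2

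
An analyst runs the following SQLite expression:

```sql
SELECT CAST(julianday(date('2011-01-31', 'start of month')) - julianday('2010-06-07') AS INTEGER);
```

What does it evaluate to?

`start of month` rewinds 2011-01-31 to 2011-01-01.
23 days remain in June 2010 after the 7th (30 − 7).
Full months from July 2010 through December 2010 contribute their day counts.
Then 1 day into January 2011.
Total: 23 + 31 + 31 + 30 + 31 + 30 + 31 + 1 = 208.

208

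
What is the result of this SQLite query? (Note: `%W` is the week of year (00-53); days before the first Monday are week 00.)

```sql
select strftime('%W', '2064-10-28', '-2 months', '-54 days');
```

26

First apply '-2 months', '-54 days': 2064-10-28 → 2064-07-05.
2064-07-05 is a Saturday. SQLite's %W counts Mondays since the year started; the result is 26.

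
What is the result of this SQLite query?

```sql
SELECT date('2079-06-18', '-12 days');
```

Going back 12 days within June lands on 2079-06-06.

2079-06-06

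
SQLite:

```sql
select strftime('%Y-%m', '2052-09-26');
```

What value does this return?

`%Y-%m` extracts the year-month: 2052-09.

2052-09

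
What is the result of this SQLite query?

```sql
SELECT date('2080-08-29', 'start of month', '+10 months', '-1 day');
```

2081-05-31

`start of month` rewinds 2080-08-29 to 2080-08-01.
Adding +10 months to 2080-08-01 gives 2081-06-01.
Going back 1 day from 2081-06-01 reaches 2081-05-31 (last day of May, 31 days).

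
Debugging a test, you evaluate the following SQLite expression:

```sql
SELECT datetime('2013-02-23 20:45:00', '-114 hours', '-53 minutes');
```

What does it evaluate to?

-114 hours from 2013-02-23 20:45:00 is 2013-02-19 02:45:00 (crosses midnight).
-53 minutes from 2013-02-19 02:45:00 is 2013-02-19 01:52:00.

2013-02-19 01:52:00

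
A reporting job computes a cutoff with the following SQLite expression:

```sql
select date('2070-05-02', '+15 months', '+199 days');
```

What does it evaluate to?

2072-02-17

Adding +15 months to 2070-05-02 gives 2071-08-02.
Applying '+199 days' to 2071-08-02: counting 199 days forward gives 2072-02-17.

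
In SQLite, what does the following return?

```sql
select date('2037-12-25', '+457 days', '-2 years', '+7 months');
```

Applying '+457 days' to 2037-12-25: counting 457 days forward gives 2039-03-27.
Adding -2 years to 2039-03-27 gives 2037-03-27.
Adding +7 months to 2037-03-27 gives 2037-10-27.

2037-10-27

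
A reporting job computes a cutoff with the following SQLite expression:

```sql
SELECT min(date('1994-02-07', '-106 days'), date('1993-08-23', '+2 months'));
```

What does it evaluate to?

date('1994-02-07', '-106 days') → 1993-10-24.
date('1993-08-23', '+2 months') → 1993-10-23.
Earlier of the two is 1993-10-23.

1993-10-23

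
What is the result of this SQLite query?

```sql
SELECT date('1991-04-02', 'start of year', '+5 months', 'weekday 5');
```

1991-06-07

`start of year` rewinds 1991-04-02 to 1991-01-01.
Adding +5 months to 1991-01-01 gives 1991-06-01.
`weekday 5` advances to the next Friday; 1991-06-01 is a Saturday, so it moves forward to 1991-06-07.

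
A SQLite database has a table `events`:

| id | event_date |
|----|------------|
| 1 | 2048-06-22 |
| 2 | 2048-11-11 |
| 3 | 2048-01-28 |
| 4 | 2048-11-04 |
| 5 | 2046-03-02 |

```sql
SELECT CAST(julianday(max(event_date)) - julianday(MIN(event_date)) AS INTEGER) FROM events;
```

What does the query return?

MIN = 2046-03-02, MAX = 2048-11-11.
29 days remain in March 2046 after the 2nd (31 − 2).
Full months from April 2046 through October 2048 contribute their day counts.
Then 11 days into November 2048.
Total: 29 + 30 + 31 + 30 + 31 + 31 + 30 + 31 + 30 + 31 + 31 + 28 + 31 + 30 + 31 + 30 + 31 + 31 + 30 + 31 + 30 + 31 + 31 + 29 + 31 + 30 + 31 + 30 + 31 + 31 + 30 + 31 + 11 = 985.

985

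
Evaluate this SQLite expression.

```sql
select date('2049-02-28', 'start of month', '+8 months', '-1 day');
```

`start of month` rewinds 2049-02-28 to 2049-02-01.
Adding +8 months to 2049-02-01 gives 2049-10-01.
Going back 1 day from 2049-10-01 reaches 2049-09-30 (last day of September, 30 days).

2049-09-30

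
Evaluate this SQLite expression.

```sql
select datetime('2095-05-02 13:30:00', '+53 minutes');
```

2095-05-02 14:23:00

+53 minutes from 2095-05-02 13:30:00 is 2095-05-02 14:23:00.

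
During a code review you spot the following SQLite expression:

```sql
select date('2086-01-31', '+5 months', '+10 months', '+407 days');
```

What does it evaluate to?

2088-06-11

Adding +5 months to 2086-01-31 targets 2086-06-31. June 2086 has only 30 days, so SQLite normalizes the 1-day overflow forward to 2086-07-01.
Adding +10 months to 2086-07-01 gives 2087-05-01.
Applying '+407 days' to 2087-05-01: counting 407 days forward gives 2088-06-11.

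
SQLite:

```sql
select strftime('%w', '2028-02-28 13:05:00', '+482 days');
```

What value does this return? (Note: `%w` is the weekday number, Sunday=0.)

0

First apply '+482 days': 2028-02-28 13:05:00 → 2029-06-24 13:05:00.
2029-06-24 is a Sunday; with Sunday=0 that is 0.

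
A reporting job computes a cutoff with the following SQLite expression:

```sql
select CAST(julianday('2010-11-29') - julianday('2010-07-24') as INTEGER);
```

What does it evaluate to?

7 days remain in July 2010 after the 24th (31 − 24).
August 2010: 31 days.
September 2010: 30 days.
October 2010: 31 days.
Then 29 days into November 2010.
Total: 7 + 31 + 30 + 31 + 29 = 128.

128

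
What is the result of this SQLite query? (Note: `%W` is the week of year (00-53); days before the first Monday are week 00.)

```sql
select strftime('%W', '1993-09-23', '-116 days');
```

First apply '-116 days': 1993-09-23 → 1993-05-30.
1993-05-30 is a Sunday. SQLite's %W counts Mondays since the year started; the result is 21.

21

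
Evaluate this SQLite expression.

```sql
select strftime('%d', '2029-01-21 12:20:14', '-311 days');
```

16

First apply '-311 days': 2029-01-21 12:20:14 → 2028-03-16 12:20:14.
`%d` extracts the 2-digit day of month: 16.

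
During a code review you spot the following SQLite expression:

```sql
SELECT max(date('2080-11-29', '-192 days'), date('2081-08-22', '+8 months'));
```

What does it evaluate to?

date('2080-11-29', '-192 days') → 2080-05-21.
date('2081-08-22', '+8 months') → 2082-04-22.
Later of the two is 2082-04-22.

2082-04-22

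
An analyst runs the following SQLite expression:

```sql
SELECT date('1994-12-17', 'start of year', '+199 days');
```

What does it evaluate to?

`start of year` rewinds 1994-12-17 to 1994-01-01.
Applying '+199 days' to 1994-01-01: counting 199 days forward gives 1994-07-19.

1994-07-19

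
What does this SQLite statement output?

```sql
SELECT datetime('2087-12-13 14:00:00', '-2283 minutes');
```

2087-12-11 23:57:00

2283 minutes = 38h 3m; -2283 minutes from 2087-12-13 14:00:00 is 2087-12-11 23:57:00 (crosses midnight).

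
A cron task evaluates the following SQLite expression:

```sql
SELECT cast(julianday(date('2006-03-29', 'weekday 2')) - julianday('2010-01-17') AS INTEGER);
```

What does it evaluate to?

`weekday 2` advances to the next Tuesday; 2006-03-29 is a Wednesday, so it moves forward to 2006-04-04.
26 days remain in April 2006 after the 4th (30 − 4).
Full months from May 2006 through December 2009 contribute their day counts.
Then 17 days into January 2010.
Total: 26 + 31 + 30 + 31 + 31 + 30 + 31 + 30 + 31 + 31 + 28 + 31 + 30 + 31 + 30 + 31 + 31 + 30 + 31 + 30 + 31 + 31 + 29 + 31 + 30 + 31 + 30 + 31 + 31 + 30 + 31 + 30 + 31 + 31 + 28 + 31 + 30 + 31 + 30 + 31 + 31 + 30 + 31 + 30 + 31 + 17 = 1384.
The subtraction is earlier − later, so the result is −1384 → -1384.

-1384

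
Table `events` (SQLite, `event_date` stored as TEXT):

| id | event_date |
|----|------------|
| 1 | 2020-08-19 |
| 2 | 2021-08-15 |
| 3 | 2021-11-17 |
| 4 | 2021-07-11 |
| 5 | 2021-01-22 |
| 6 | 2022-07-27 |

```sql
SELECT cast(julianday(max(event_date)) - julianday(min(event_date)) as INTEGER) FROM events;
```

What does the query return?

MIN = 2020-08-19, MAX = 2022-07-27.
12 days remain in August 2020 after the 19th (31 − 19).
Full months from September 2020 through June 2022 contribute their day counts.
Then 27 days into July 2022.
Total: 12 + 30 + 31 + 30 + 31 + 31 + 28 + 31 + 30 + 31 + 30 + 31 + 31 + 30 + 31 + 30 + 31 + 31 + 28 + 31 + 30 + 31 + 30 + 27 = 707.

707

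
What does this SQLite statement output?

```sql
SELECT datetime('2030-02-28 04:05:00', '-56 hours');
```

2030-02-25 20:05:00

-56 hours from 2030-02-28 04:05:00 is 2030-02-25 20:05:00 (crosses midnight).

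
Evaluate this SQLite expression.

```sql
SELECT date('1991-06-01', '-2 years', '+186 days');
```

1989-12-04

Adding -2 years to 1991-06-01 gives 1989-06-01.
Applying '+186 days' to 1989-06-01: counting 186 days forward gives 1989-12-04.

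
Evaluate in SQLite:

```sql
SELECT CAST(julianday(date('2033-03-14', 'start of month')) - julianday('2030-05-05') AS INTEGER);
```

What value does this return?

`start of month` rewinds 2033-03-14 to 2033-03-01.
26 days remain in May 2030 after the 5th (31 − 5).
Full months from June 2030 through February 2033 contribute their day counts.
Then 1 day into March 2033.
Total: 26 + 30 + 31 + 31 + 30 + 31 + 30 + 31 + 31 + 28 + 31 + 30 + 31 + 30 + 31 + 31 + 30 + 31 + 30 + 31 + 31 + 29 + 31 + 30 + 31 + 30 + 31 + 31 + 30 + 31 + 30 + 31 + 31 + 28 + 1 = 1031.

1031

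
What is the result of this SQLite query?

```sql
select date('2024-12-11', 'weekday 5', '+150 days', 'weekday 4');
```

`weekday 5` advances to the next Friday; 2024-12-11 is a Wednesday, so it moves forward to 2024-12-13.
Applying '+150 days' to 2024-12-13: counting 150 days forward gives 2025-05-12.
`weekday 4` advances to the next Thursday; 2025-05-12 is a Monday, so it moves forward to 2025-05-15.

2025-05-15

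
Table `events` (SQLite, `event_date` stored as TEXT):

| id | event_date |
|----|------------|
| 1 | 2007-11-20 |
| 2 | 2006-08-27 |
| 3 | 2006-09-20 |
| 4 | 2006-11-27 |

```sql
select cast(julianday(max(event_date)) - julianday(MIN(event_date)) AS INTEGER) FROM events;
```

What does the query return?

450

MIN = 2006-08-27, MAX = 2007-11-20.
4 days remain in August 2006 after the 27th (31 − 27).
Full months from September 2006 through October 2007 contribute their day counts.
Then 20 days into November 2007.
Total: 4 + 30 + 31 + 30 + 31 + 31 + 28 + 31 + 30 + 31 + 30 + 31 + 31 + 30 + 31 + 20 = 450.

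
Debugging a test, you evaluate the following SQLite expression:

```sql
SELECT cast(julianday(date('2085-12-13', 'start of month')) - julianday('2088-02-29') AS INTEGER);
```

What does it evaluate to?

-820

`start of month` rewinds 2085-12-13 to 2085-12-01.
30 days remain in December 2085 after the 1st (31 − 1).
Full months from January 2086 through January 2088 contribute their day counts.
Then 29 days into February 2088.
Total: 30 + 31 + 28 + 31 + 30 + 31 + 30 + 31 + 31 + 30 + 31 + 30 + 31 + 31 + 28 + 31 + 30 + 31 + 30 + 31 + 31 + 30 + 31 + 30 + 31 + 31 + 29 = 820.
The subtraction is earlier − later, so the result is −820 → -820.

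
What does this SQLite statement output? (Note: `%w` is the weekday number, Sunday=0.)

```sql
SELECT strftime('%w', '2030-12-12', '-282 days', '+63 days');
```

2

First apply '-282 days', '+63 days': 2030-12-12 → 2030-05-07.
2030-05-07 is a Tuesday; with Sunday=0 that is 2.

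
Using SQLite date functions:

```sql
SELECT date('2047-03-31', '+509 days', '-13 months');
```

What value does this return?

Applying '+509 days' to 2047-03-31: counting 509 days forward gives 2048-08-21.
Adding -13 months to 2048-08-21 gives 2047-07-21.

2047-07-21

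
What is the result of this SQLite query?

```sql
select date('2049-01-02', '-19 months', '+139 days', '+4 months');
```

Adding -19 months to 2049-01-02 gives 2047-06-02.
Applying '+139 days' to 2047-06-02: counting 139 days forward gives 2047-10-19.
Adding +4 months to 2047-10-19 gives 2048-02-19.

2048-02-19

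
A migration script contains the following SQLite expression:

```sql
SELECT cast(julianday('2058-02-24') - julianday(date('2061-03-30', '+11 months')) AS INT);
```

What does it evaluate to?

-1467

Adding +11 months to 2061-03-30 targets 2062-02-30. February 2062 has only 28 days, so SQLite normalizes the 2-day overflow forward to 2062-03-02.
4 days remain in February 2058 after the 24th (28 − 24).
Full months from March 2058 through February 2062 contribute their day counts.
Then 2 days into March 2062.
Total: 4 + 31 + 30 + 31 + 30 + 31 + 31 + 30 + 31 + 30 + 31 + 31 + 28 + 31 + 30 + 31 + 30 + 31 + 31 + 30 + 31 + 30 + 31 + 31 + 29 + 31 + 30 + 31 + 30 + 31 + 31 + 30 + 31 + 30 + 31 + 31 + 28 + 31 + 30 + 31 + 30 + 31 + 31 + 30 + 31 + 30 + 31 + 31 + 28 + 2 = 1467.
The subtraction is earlier − later, so the result is −1467 → -1467.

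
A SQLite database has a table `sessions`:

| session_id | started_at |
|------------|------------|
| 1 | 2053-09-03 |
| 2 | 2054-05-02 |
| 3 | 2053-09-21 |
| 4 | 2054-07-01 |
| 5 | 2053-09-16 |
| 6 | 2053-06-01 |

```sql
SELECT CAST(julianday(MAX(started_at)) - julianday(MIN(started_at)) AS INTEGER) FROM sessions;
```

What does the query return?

395

MIN = 2053-06-01, MAX = 2054-07-01.
29 days remain in June 2053 after the 1st (30 − 1).
Full months from July 2053 through June 2054 contribute their day counts.
Then 1 day into July 2054.
Total: 29 + 31 + 31 + 30 + 31 + 30 + 31 + 31 + 28 + 31 + 30 + 31 + 30 + 1 = 395.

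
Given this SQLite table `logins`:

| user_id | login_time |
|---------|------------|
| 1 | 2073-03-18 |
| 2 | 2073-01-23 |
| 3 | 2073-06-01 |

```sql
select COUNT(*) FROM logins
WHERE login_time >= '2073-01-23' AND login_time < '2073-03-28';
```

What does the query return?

2

Rows in [2073-01-23, 2073-03-28): 2073-03-18, 2073-01-23 → 2 rows.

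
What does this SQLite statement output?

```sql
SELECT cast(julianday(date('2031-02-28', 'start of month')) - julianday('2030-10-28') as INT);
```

`start of month` rewinds 2031-02-28 to 2031-02-01.
3 days remain in October 2030 after the 28th (31 − 28).
November 2030: 30 days.
December 2030: 31 days.
January 2031: 31 days.
Then 1 day into February 2031.
Total: 3 + 30 + 31 + 31 + 1 = 96.

96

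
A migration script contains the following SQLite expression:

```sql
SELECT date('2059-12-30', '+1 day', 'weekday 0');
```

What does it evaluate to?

2060-01-04

Advancing 1 more day within December lands on 2059-12-31.
`weekday 0` advances to the next Sunday; 2059-12-31 is a Wednesday, so it moves forward to 2060-01-04.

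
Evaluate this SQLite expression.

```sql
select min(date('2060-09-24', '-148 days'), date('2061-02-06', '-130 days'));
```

date('2060-09-24', '-148 days') → 2060-04-29.
date('2061-02-06', '-130 days') → 2060-09-29.
Earlier of the two is 2060-04-29.

2060-04-29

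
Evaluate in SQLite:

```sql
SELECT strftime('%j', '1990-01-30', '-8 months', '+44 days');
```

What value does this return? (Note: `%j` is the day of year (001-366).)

194

First apply '-8 months', '+44 days': 1990-01-30 → 1989-07-13.
Day-of-year for 1989-07-13: days since 1989-01-01 inclusive = 194, zero-padded to 194.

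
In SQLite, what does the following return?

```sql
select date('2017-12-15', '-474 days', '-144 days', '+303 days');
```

2017-02-03

Applying '-474 days' to 2017-12-15: counting 474 days back gives 2016-08-28.
Applying '-144 days' to 2016-08-28: counting 144 days back gives 2016-04-06.
Applying '+303 days' to 2016-04-06: counting 303 days forward gives 2017-02-03.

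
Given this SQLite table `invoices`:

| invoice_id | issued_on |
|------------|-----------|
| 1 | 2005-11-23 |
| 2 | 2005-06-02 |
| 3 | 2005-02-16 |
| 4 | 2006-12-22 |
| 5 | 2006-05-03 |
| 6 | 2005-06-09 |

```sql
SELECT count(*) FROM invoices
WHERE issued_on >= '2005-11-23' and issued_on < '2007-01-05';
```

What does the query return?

3

Rows in [2005-11-23, 2007-01-05): 2005-11-23, 2006-12-22, 2006-05-03 → 3 rows.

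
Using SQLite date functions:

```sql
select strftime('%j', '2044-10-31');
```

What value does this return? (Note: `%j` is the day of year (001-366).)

305

Day-of-year for 2044-10-31: days since 2044-01-01 inclusive = 305, zero-padded to 305.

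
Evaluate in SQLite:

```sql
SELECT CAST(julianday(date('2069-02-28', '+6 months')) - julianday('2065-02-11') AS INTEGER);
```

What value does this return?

1659

Adding +6 months to 2069-02-28 gives 2069-08-28.
17 days remain in February 2065 after the 11th (28 − 11).
Full months from March 2065 through July 2069 contribute their day counts.
Then 28 days into August 2069.
Total: 17 + 31 + 30 + 31 + 30 + 31 + 31 + 30 + 31 + 30 + 31 + 31 + 28 + 31 + 30 + 31 + 30 + 31 + 31 + 30 + 31 + 30 + 31 + 31 + 28 + 31 + 30 + 31 + 30 + 31 + 31 + 30 + 31 + 30 + 31 + 31 + 29 + 31 + 30 + 31 + 30 + 31 + 31 + 30 + 31 + 30 + 31 + 31 + 28 + 31 + 30 + 31 + 30 + 31 + 28 = 1659.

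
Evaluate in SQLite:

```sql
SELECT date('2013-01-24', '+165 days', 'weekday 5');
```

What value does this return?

Applying '+165 days' to 2013-01-24: counting 165 days forward gives 2013-07-08.
`weekday 5` advances to the next Friday; 2013-07-08 is a Monday, so it moves forward to 2013-07-12.

2013-07-12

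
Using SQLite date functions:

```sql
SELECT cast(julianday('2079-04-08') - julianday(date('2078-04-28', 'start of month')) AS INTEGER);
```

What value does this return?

372

`start of month` rewinds 2078-04-28 to 2078-04-01.
29 days remain in April 2078 after the 1st (30 − 1).
Full months from May 2078 through March 2079 contribute their day counts.
Then 8 days into April 2079.
Total: 29 + 31 + 30 + 31 + 31 + 30 + 31 + 30 + 31 + 31 + 28 + 31 + 8 = 372.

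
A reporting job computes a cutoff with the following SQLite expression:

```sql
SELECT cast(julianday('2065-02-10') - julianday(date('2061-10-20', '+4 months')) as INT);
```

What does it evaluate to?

Adding +4 months to 2061-10-20 gives 2062-02-20.
8 days remain in February 2062 after the 20th (28 − 20).
Full months from March 2062 through January 2065 contribute their day counts.
Then 10 days into February 2065.
Total: 8 + 31 + 30 + 31 + 30 + 31 + 31 + 30 + 31 + 30 + 31 + 31 + 28 + 31 + 30 + 31 + 30 + 31 + 31 + 30 + 31 + 30 + 31 + 31 + 29 + 31 + 30 + 31 + 30 + 31 + 31 + 30 + 31 + 30 + 31 + 31 + 10 = 1086.

1086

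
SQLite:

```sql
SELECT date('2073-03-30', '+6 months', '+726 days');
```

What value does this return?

2075-09-26

Adding +6 months to 2073-03-30 gives 2073-09-30.
Applying '+726 days' to 2073-09-30: counting 726 days forward gives 2075-09-26.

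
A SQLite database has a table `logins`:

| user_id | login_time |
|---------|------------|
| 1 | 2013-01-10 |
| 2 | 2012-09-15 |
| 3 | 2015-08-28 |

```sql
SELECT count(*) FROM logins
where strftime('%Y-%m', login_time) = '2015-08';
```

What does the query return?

Rows with year-month 2015-08: 2015-08-28 → 1.

1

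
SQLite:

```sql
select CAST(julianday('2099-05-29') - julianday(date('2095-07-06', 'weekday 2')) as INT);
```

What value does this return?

`weekday 2` advances to the next Tuesday; 2095-07-06 is a Wednesday, so it moves forward to 2095-07-12.
19 days remain in July 2095 after the 12th (31 − 12).
Full months from August 2095 through April 2099 contribute their day counts.
Then 29 days into May 2099.
Total: 19 + 31 + 30 + 31 + 30 + 31 + 31 + 29 + 31 + 30 + 31 + 30 + 31 + 31 + 30 + 31 + 30 + 31 + 31 + 28 + 31 + 30 + 31 + 30 + 31 + 31 + 30 + 31 + 30 + 31 + 31 + 28 + 31 + 30 + 31 + 30 + 31 + 31 + 30 + 31 + 30 + 31 + 31 + 28 + 31 + 30 + 29 = 1417.

1417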